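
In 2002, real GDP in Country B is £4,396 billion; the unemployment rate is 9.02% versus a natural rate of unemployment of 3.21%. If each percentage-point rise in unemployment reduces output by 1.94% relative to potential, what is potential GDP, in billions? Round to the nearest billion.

£4,954 billion

Unemployment gap = 9.02 - 3.21 = 5.81 points, so output gap = -1.94 × 5.81 = -11.2714%.
Since Y = Y* × (1 + gap/100), Y* = 4396/0.887286 ≈ 4954 billion.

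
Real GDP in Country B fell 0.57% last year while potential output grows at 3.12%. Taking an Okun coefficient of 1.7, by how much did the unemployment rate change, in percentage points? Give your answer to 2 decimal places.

2.17 percentage points

Growth-rate Okun's law: g_Y = g_Y* - β × Δu, so Δu = (g_Y* - g_Y)/β.
Δu = (3.12 + 0.57)/1.7 = 3.69/1.7 = 2.17 percentage points.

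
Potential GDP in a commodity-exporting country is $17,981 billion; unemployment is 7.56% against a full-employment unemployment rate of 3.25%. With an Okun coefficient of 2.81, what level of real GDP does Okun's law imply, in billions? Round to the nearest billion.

$15,803 billion

Unemployment gap = 7.56 - 3.25 = 4.31 points, so the output gap is -2.81 × 4.31 = -12.1111%.
Actual GDP = 17981 × (1 - 12.1111/100) = 17981 × 0.878889 ≈ 15803 billion.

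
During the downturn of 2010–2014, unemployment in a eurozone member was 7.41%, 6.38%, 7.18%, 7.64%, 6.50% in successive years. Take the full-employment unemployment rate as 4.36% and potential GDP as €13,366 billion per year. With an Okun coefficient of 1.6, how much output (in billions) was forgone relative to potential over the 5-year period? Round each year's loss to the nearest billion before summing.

€2,846 billion

Year 2010: gap = -1.6 × (7.41 - 4.36) = -4.88%, loss ≈ 13366 × 4.88/100 ≈ 652.
Year 2011: gap = -1.6 × (6.38 - 4.36) = -3.232%, loss ≈ 13366 × 3.232/100 ≈ 432.
Year 2012: gap = -1.6 × (7.18 - 4.36) = -4.512%, loss ≈ 13366 × 4.512/100 ≈ 603.
Year 2013: gap = -1.6 × (7.64 - 4.36) = -5.248%, loss ≈ 13366 × 5.248/100 ≈ 701.
Year 2014: gap = -1.6 × (6.5 - 4.36) = -3.424%, loss ≈ 13366 × 3.424/100 ≈ 458.
Total lost output = 652 + 432 + 603 + 701 + 458 = 2846 billion.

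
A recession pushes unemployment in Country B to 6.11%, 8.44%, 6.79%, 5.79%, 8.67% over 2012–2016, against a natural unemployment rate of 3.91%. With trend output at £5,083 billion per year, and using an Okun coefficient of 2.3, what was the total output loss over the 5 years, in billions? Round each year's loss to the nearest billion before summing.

Year 2012: gap = -2.3 × (6.11 - 3.91) = -5.06%, loss ≈ 5083 × 5.06/100 ≈ 257.
Year 2013: gap = -2.3 × (8.44 - 3.91) = -10.419%, loss ≈ 5083 × 10.419/100 ≈ 530.
Year 2014: gap = -2.3 × (6.79 - 3.91) = -6.624%, loss ≈ 5083 × 6.624/100 ≈ 337.
Year 2015: gap = -2.3 × (5.79 - 3.91) = -4.324%, loss ≈ 5083 × 4.324/100 ≈ 220.
Year 2016: gap = -2.3 × (8.67 - 3.91) = -10.948%, loss ≈ 5083 × 10.948/100 ≈ 556.
Total lost output = 257 + 530 + 337 + 220 + 556 = 1900 billion.

£1,900 billion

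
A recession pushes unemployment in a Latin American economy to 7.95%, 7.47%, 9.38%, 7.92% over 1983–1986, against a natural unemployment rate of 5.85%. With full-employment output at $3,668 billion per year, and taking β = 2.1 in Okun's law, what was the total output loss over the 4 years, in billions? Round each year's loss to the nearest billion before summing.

$718 billion

Year 1983: gap = -2.1 × (7.95 - 5.85) = -4.41%, loss ≈ 3668 × 4.41/100 ≈ 162.
Year 1984: gap = -2.1 × (7.47 - 5.85) = -3.402%, loss ≈ 3668 × 3.402/100 ≈ 125.
Year 1985: gap = -2.1 × (9.38 - 5.85) = -7.413%, loss ≈ 3668 × 7.413/100 ≈ 272.
Year 1986: gap = -2.1 × (7.92 - 5.85) = -4.347%, loss ≈ 3668 × 4.347/100 ≈ 159.
Total lost output = 162 + 125 + 272 + 159 = 718 billion.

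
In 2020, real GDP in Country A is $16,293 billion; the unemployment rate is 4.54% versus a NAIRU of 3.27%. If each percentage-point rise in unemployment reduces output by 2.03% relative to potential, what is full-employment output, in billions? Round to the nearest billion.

$16,724 billion

Unemployment gap = 4.54 - 3.27 = 1.27 points, so output gap = -2.03 × 1.27 = -2.5781%.
Since Y = Y* × (1 + gap/100), Y* = 16293/0.974219 ≈ 16724 billion.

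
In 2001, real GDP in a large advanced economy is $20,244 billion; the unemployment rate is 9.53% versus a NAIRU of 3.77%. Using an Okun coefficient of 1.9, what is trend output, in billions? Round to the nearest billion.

$22,732 billion

Unemployment gap = 9.53 - 3.77 = 5.76 points, so output gap = -1.9 × 5.76 = -10.944%.
Since Y = Y* × (1 + gap/100), Y* = 20244/0.89056 ≈ 22732 billion.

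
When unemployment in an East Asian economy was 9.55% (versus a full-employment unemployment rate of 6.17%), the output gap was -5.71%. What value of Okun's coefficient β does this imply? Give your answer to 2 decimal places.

Okun's law: output gap = -β × (u - u*).
-5.71 = -β × (9.55 - 6.17) = -β × 3.38, so β = 5.71/3.38 = 1.69.

β ≈ 1.69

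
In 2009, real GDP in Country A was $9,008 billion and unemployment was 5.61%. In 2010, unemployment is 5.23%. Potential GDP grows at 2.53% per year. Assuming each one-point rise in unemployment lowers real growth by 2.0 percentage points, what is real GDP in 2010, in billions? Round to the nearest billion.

Δu = 5.23 - 5.61 = -0.38 points.
Okun's law (growth form): g_Y = g_Y* - β × Δu = 2.53 - 2.0 × (-0.38) = 2.53 + 0.76 = 3.29%.
Real GDP in the next year = 9008 × (1 + 3.29/100) = 9008 × 1.0329 ≈ 9304 billion.

$9,304 billion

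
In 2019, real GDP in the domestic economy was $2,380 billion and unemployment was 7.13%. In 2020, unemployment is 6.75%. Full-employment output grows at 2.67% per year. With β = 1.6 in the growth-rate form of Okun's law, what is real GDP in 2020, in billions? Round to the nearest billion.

$2,458 billion

Δu = 6.75 - 7.13 = -0.38 points.
Okun's law (growth form): g_Y = g_Y* - β × Δu = 2.67 - 1.6 × (-0.38) = 2.67 + 0.608 = 3.278%.
Real GDP in the next year = 2380 × (1 + 3.278/100) = 2380 × 1.03278 ≈ 2458 billion.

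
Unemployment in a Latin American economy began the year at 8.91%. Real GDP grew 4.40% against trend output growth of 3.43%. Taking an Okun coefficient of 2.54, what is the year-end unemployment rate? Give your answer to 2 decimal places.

8.53%

Growth-rate Okun's law: g_Y = g_Y* - β × Δu, so Δu = (g_Y* - g_Y)/β.
Δu = (3.43 - 4.4)/2.54 = -0.97/2.54 = -0.38 percentage points.
Year-end unemployment = 8.91 - 0.38 = 8.53%.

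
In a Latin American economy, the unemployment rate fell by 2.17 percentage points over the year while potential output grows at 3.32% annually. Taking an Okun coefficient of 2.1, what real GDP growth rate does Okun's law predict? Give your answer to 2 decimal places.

7.88%

Growth-rate Okun's law: g_Y = g_Y* - β × Δu.
g_Y = 3.32 - 2.1 × (-2.17) = 3.32 + 4.557 = 7.877%, i.e. 7.88% to 2 d.p.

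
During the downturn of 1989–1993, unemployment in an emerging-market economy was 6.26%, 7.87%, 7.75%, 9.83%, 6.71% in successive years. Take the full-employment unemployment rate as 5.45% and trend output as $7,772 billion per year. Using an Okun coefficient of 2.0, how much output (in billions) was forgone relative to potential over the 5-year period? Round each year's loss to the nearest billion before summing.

$1,737 billion

Year 1989: gap = -2.0 × (6.26 - 5.45) = -1.62%, loss ≈ 7772 × 1.62/100 ≈ 126.
Year 1990: gap = -2.0 × (7.87 - 5.45) = -4.84%, loss ≈ 7772 × 4.84/100 ≈ 376.
Year 1991: gap = -2.0 × (7.75 - 5.45) = -4.6%, loss ≈ 7772 × 4.6/100 ≈ 358.
Year 1992: gap = -2.0 × (9.83 - 5.45) = -8.76%, loss ≈ 7772 × 8.76/100 ≈ 681.
Year 1993: gap = -2.0 × (6.71 - 5.45) = -2.52%, loss ≈ 7772 × 2.52/100 ≈ 196.
Total lost output = 126 + 376 + 358 + 681 + 196 = 1737 billion.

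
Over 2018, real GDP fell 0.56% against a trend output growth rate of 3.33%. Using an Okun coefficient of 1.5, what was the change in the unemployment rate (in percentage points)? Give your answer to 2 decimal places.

2.59 percentage points

Growth-rate Okun's law: g_Y = g_Y* - β × Δu, so Δu = (g_Y* - g_Y)/β.
Δu = (3.33 + 0.56)/1.5 = 3.89/1.5 = 2.59 percentage points.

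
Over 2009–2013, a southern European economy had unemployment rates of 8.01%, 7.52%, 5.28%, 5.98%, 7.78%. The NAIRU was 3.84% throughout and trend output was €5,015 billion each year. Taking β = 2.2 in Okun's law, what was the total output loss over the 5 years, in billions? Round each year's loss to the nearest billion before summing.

Year 2009: gap = -2.2 × (8.01 - 3.84) = -9.174%, loss ≈ 5015 × 9.174/100 ≈ 460.
Year 2010: gap = -2.2 × (7.52 - 3.84) = -8.096%, loss ≈ 5015 × 8.096/100 ≈ 406.
Year 2011: gap = -2.2 × (5.28 - 3.84) = -3.168%, loss ≈ 5015 × 3.168/100 ≈ 159.
Year 2012: gap = -2.2 × (5.98 - 3.84) = -4.708%, loss ≈ 5015 × 4.708/100 ≈ 236.
Year 2013: gap = -2.2 × (7.78 - 3.84) = -8.668%, loss ≈ 5015 × 8.668/100 ≈ 435.
Total lost output = 460 + 406 + 159 + 236 + 435 = 1696 billion.

€1,696 billion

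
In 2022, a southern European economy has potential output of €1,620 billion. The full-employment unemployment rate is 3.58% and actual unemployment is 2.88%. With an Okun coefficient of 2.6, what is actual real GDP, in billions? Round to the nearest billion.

Unemployment gap = 2.88 - 3.58 = -0.7 points, so the output gap is -2.6 × (-0.7) = 1.82%.
Actual GDP = 1620 × (1 + 1.82/100) = 1620 × 1.0182 ≈ 1649 billion.

€1,649 billion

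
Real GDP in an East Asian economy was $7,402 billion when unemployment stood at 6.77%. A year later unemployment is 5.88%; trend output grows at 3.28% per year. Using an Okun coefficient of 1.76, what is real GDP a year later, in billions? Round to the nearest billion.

Δu = 5.88 - 6.77 = -0.89 points.
Okun's law (growth form): g_Y = g_Y* - β × Δu = 3.28 - 1.76 × (-0.89) = 3.28 + 1.5664 = 4.8464%.
Real GDP in the next year = 7402 × (1 + 4.8464/100) = 7402 × 1.048464 ≈ 7761 billion.

$7,761 billion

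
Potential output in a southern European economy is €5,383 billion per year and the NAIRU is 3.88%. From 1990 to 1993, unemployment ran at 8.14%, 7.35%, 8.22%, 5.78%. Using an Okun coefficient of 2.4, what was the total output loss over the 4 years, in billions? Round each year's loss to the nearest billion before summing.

Year 1990: gap = -2.4 × (8.14 - 3.88) = -10.224%, loss ≈ 5383 × 10.224/100 ≈ 550.
Year 1991: gap = -2.4 × (7.35 - 3.88) = -8.328%, loss ≈ 5383 × 8.328/100 ≈ 448.
Year 1992: gap = -2.4 × (8.22 - 3.88) = -10.416%, loss ≈ 5383 × 10.416/100 ≈ 561.
Year 1993: gap = -2.4 × (5.78 - 3.88) = -4.56%, loss ≈ 5383 × 4.56/100 ≈ 245.
Total lost output = 550 + 448 + 561 + 245 = 1804 billion.

€1,804 billion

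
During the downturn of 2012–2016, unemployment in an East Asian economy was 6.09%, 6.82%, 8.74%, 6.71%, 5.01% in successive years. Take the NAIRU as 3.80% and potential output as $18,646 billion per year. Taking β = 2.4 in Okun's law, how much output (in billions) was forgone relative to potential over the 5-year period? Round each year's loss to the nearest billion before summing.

Year 2012: gap = -2.4 × (6.09 - 3.8) = -5.496%, loss ≈ 18646 × 5.496/100 ≈ 1025.
Year 2013: gap = -2.4 × (6.82 - 3.8) = -7.248%, loss ≈ 18646 × 7.248/100 ≈ 1351.
Year 2014: gap = -2.4 × (8.74 - 3.8) = -11.856%, loss ≈ 18646 × 11.856/100 ≈ 2211.
Year 2015: gap = -2.4 × (6.71 - 3.8) = -6.984%, loss ≈ 18646 × 6.984/100 ≈ 1302.
Year 2016: gap = -2.4 × (5.01 - 3.8) = -2.904%, loss ≈ 18646 × 2.904/100 ≈ 541.
Total lost output = 1025 + 1351 + 2211 + 1302 + 541 = 6430 billion.

$6,430 billion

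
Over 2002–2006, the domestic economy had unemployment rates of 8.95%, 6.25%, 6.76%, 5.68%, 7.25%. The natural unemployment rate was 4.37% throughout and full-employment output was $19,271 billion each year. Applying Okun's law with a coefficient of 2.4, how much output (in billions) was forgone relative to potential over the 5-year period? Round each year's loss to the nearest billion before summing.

$6,031 billion

Year 2002: gap = -2.4 × (8.95 - 4.37) = -10.992%, loss ≈ 19271 × 10.992/100 ≈ 2118.
Year 2003: gap = -2.4 × (6.25 - 4.37) = -4.512%, loss ≈ 19271 × 4.512/100 ≈ 870.
Year 2004: gap = -2.4 × (6.76 - 4.37) = -5.736%, loss ≈ 19271 × 5.736/100 ≈ 1105.
Year 2005: gap = -2.4 × (5.68 - 4.37) = -3.144%, loss ≈ 19271 × 3.144/100 ≈ 606.
Year 2006: gap = -2.4 × (7.25 - 4.37) = -6.912%, loss ≈ 19271 × 6.912/100 ≈ 1332.
Total lost output = 2118 + 870 + 1105 + 606 + 1332 = 6031 billion.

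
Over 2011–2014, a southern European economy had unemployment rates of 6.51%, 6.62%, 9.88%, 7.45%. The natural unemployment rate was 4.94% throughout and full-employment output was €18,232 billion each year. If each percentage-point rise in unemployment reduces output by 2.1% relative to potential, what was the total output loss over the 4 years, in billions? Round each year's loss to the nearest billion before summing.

€4,096 billion

Year 2011: gap = -2.1 × (6.51 - 4.94) = -3.297%, loss ≈ 18232 × 3.297/100 ≈ 601.
Year 2012: gap = -2.1 × (6.62 - 4.94) = -3.528%, loss ≈ 18232 × 3.528/100 ≈ 643.
Year 2013: gap = -2.1 × (9.88 - 4.94) = -10.374%, loss ≈ 18232 × 10.374/100 ≈ 1891.
Year 2014: gap = -2.1 × (7.45 - 4.94) = -5.271%, loss ≈ 18232 × 5.271/100 ≈ 961.
Total lost output = 601 + 643 + 1891 + 961 = 4096 billion.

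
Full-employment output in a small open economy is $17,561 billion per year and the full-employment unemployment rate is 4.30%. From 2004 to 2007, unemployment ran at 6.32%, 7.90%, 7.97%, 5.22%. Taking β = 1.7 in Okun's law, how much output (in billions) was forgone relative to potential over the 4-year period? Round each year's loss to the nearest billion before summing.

$3,049 billion

Year 2004: gap = -1.7 × (6.32 - 4.3) = -3.434%, loss ≈ 17561 × 3.434/100 ≈ 603.
Year 2005: gap = -1.7 × (7.9 - 4.3) = -6.12%, loss ≈ 17561 × 6.12/100 ≈ 1075.
Year 2006: gap = -1.7 × (7.97 - 4.3) = -6.239%, loss ≈ 17561 × 6.239/100 ≈ 1096.
Year 2007: gap = -1.7 × (5.22 - 4.3) = -1.564%, loss ≈ 17561 × 1.564/100 ≈ 275.
Total lost output = 603 + 1075 + 1096 + 275 = 3049 billion.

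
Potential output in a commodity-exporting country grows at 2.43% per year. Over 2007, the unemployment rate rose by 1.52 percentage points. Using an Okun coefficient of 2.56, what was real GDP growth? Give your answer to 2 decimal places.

Growth-rate Okun's law: g_Y = g_Y* - β × Δu.
g_Y = 2.43 - 2.56 × (1.52) = 2.43 - 3.8912 = -1.4612%, i.e. -1.46% to 2 d.p.

-1.46%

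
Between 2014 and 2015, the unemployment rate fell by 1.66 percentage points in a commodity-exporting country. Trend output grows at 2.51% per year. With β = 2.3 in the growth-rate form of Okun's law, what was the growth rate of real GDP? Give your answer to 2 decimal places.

6.33%

Growth-rate Okun's law: g_Y = g_Y* - β × Δu.
g_Y = 2.51 - 2.3 × (-1.66) = 2.51 + 3.818 = 6.328%, i.e. 6.33% to 2 d.p.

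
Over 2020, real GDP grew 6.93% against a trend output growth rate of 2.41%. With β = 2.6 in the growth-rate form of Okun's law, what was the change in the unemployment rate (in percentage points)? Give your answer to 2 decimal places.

Growth-rate Okun's law: g_Y = g_Y* - β × Δu, so Δu = (g_Y* - g_Y)/β.
Δu = (2.41 - 6.93)/2.6 = -4.52/2.6 = -1.74 percentage points.

-1.74 percentage points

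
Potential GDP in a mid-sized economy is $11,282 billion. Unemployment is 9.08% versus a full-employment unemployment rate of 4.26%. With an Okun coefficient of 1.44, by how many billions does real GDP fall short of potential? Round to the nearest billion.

$783 billion

Output gap = -1.44 × (9.08 - 4.26) = -1.44 × 4.82 = -6.9408%.
Actual GDP ≈ 11282 × 0.930592 ≈ 10499 billion, so the shortfall is 11282 - 10499 = 783 billion.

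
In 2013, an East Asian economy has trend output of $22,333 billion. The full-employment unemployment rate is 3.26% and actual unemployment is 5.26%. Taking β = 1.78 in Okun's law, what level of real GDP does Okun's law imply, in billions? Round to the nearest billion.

Unemployment gap = 5.26 - 3.26 = 2 points, so the output gap is -1.78 × 2 = -3.56%.
Actual GDP = 22333 × (1 - 3.56/100) = 22333 × 0.9644 ≈ 21538 billion.

$21,538 billion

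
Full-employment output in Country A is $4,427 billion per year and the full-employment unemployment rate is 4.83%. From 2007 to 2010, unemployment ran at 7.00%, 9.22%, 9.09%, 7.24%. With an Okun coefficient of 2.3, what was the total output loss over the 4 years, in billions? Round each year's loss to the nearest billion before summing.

$1,347 billion

Year 2007: gap = -2.3 × (7 - 4.83) = -4.991%, loss ≈ 4427 × 4.991/100 ≈ 221.
Year 2008: gap = -2.3 × (9.22 - 4.83) = -10.097%, loss ≈ 4427 × 10.097/100 ≈ 447.
Year 2009: gap = -2.3 × (9.09 - 4.83) = -9.798%, loss ≈ 4427 × 9.798/100 ≈ 434.
Year 2010: gap = -2.3 × (7.24 - 4.83) = -5.543%, loss ≈ 4427 × 5.543/100 ≈ 245.
Total lost output = 221 + 447 + 434 + 245 = 1347 billion.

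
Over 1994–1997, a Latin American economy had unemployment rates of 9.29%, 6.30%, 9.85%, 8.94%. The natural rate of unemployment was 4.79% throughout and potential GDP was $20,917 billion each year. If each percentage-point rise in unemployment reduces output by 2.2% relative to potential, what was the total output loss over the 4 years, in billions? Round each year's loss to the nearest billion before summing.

Year 1994: gap = -2.2 × (9.29 - 4.79) = -9.9%, loss ≈ 20917 × 9.9/100 ≈ 2071.
Year 1995: gap = -2.2 × (6.3 - 4.79) = -3.322%, loss ≈ 20917 × 3.322/100 ≈ 695.
Year 1996: gap = -2.2 × (9.85 - 4.79) = -11.132%, loss ≈ 20917 × 11.132/100 ≈ 2328.
Year 1997: gap = -2.2 × (8.94 - 4.79) = -9.13%, loss ≈ 20917 × 9.13/100 ≈ 1910.
Total lost output = 2071 + 695 + 2328 + 1910 = 7004 billion.

$7,004 billion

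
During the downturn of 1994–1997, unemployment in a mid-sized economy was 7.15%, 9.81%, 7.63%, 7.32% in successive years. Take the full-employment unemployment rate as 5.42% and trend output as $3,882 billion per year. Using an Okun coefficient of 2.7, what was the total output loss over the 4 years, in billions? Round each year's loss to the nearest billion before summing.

$1,072 billion

Year 1994: gap = -2.7 × (7.15 - 5.42) = -4.671%, loss ≈ 3882 × 4.671/100 ≈ 181.
Year 1995: gap = -2.7 × (9.81 - 5.42) = -11.853%, loss ≈ 3882 × 11.853/100 ≈ 460.
Year 1996: gap = -2.7 × (7.63 - 5.42) = -5.967%, loss ≈ 3882 × 5.967/100 ≈ 232.
Year 1997: gap = -2.7 × (7.32 - 5.42) = -5.13%, loss ≈ 3882 × 5.13/100 ≈ 199.
Total lost output = 181 + 460 + 232 + 199 = 1072 billion.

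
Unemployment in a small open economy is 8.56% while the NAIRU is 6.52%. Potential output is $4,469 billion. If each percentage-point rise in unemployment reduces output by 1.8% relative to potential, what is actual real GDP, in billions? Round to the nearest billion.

Unemployment gap = 8.56 - 6.52 = 2.04 points, so the output gap is -1.8 × 2.04 = -3.672%.
Actual GDP = 4469 × (1 - 3.672/100) = 4469 × 0.96328 ≈ 4305 billion.

$4,305 billion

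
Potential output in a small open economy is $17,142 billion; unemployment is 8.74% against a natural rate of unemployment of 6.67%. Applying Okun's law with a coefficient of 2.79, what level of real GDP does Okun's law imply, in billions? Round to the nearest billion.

$16,152 billion

Unemployment gap = 8.74 - 6.67 = 2.07 points, so the output gap is -2.79 × 2.07 = -5.7753%.
Actual GDP = 17142 × (1 - 5.7753/100) = 17142 × 0.942247 ≈ 16152 billion.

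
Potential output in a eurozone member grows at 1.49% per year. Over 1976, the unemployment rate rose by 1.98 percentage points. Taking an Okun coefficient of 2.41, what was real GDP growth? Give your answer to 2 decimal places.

Growth-rate Okun's law: g_Y = g_Y* - β × Δu.
g_Y = 1.49 - 2.41 × (1.98) = 1.49 - 4.7718 = -3.2818%, i.e. -3.28% to 2 d.p.

-3.28%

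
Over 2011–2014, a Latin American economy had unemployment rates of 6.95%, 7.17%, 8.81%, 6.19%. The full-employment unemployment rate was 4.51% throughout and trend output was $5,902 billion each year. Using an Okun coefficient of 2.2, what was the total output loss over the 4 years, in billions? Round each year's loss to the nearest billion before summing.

$1,438 billion

Year 2011: gap = -2.2 × (6.95 - 4.51) = -5.368%, loss ≈ 5902 × 5.368/100 ≈ 317.
Year 2012: gap = -2.2 × (7.17 - 4.51) = -5.852%, loss ≈ 5902 × 5.852/100 ≈ 345.
Year 2013: gap = -2.2 × (8.81 - 4.51) = -9.46%, loss ≈ 5902 × 9.46/100 ≈ 558.
Year 2014: gap = -2.2 × (6.19 - 4.51) = -3.696%, loss ≈ 5902 × 3.696/100 ≈ 218.
Total lost output = 317 + 345 + 558 + 218 = 1438 billion.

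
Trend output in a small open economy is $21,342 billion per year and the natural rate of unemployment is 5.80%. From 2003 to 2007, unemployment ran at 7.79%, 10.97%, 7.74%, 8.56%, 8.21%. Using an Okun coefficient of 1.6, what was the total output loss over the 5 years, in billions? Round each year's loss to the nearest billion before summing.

$4,872 billion

Year 2003: gap = -1.6 × (7.79 - 5.8) = -3.184%, loss ≈ 21342 × 3.184/100 ≈ 680.
Year 2004: gap = -1.6 × (10.97 - 5.8) = -8.272%, loss ≈ 21342 × 8.272/100 ≈ 1765.
Year 2005: gap = -1.6 × (7.74 - 5.8) = -3.104%, loss ≈ 21342 × 3.104/100 ≈ 662.
Year 2006: gap = -1.6 × (8.56 - 5.8) = -4.416%, loss ≈ 21342 × 4.416/100 ≈ 942.
Year 2007: gap = -1.6 × (8.21 - 5.8) = -3.856%, loss ≈ 21342 × 3.856/100 ≈ 823.
Total lost output = 680 + 1765 + 662 + 942 + 823 = 4872 billion.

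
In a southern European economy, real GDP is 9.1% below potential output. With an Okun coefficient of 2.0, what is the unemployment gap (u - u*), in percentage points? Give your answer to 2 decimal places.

Okun's law: output gap = -β × (u - u*), so u - u* = -(output gap)/β.
u - u* = -(-9.1)/2.0 = 4.55 percentage points.

4.55 percentage points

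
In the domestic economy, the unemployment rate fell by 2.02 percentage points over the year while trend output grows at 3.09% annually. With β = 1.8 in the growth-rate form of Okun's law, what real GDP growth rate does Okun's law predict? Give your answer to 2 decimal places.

6.73%

Growth-rate Okun's law: g_Y = g_Y* - β × Δu.
g_Y = 3.09 - 1.8 × (-2.02) = 3.09 + 3.636 = 6.726%, i.e. 6.73% to 2 d.p.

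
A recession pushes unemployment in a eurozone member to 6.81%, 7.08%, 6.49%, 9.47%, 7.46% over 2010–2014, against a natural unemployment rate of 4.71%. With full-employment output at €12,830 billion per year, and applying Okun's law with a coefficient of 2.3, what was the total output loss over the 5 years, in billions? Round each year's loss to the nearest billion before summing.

Year 2010: gap = -2.3 × (6.81 - 4.71) = -4.83%, loss ≈ 12830 × 4.83/100 ≈ 620.
Year 2011: gap = -2.3 × (7.08 - 4.71) = -5.451%, loss ≈ 12830 × 5.451/100 ≈ 699.
Year 2012: gap = -2.3 × (6.49 - 4.71) = -4.094%, loss ≈ 12830 × 4.094/100 ≈ 525.
Year 2013: gap = -2.3 × (9.47 - 4.71) = -10.948%, loss ≈ 12830 × 10.948/100 ≈ 1405.
Year 2014: gap = -2.3 × (7.46 - 4.71) = -6.325%, loss ≈ 12830 × 6.325/100 ≈ 811.
Total lost output = 620 + 699 + 525 + 1405 + 811 = 4060 billion.

€4,060 billion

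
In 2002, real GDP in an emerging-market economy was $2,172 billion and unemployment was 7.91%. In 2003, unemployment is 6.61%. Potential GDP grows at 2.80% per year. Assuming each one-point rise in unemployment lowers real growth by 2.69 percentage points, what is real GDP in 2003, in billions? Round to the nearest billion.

Δu = 6.61 - 7.91 = -1.3 points.
Okun's law (growth form): g_Y = g_Y* - β × Δu = 2.80 - 2.69 × (-1.30) = 2.8 + 3.497 = 6.297%.
Real GDP in the next year = 2172 × (1 + 6.297/100) = 2172 × 1.06297 ≈ 2309 billion.

$2,309 billion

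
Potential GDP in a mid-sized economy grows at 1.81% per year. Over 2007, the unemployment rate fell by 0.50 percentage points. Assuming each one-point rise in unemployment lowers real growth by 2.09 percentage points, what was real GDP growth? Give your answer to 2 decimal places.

Growth-rate Okun's law: g_Y = g_Y* - β × Δu.
g_Y = 1.81 - 2.09 × (-0.50) = 1.81 + 1.045 = 2.855%, i.e. 2.86% to 2 d.p.

2.86%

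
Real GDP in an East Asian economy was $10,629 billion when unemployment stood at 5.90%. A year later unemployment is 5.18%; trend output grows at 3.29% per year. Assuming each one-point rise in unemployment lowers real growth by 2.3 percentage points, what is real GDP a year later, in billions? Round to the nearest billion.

$11,155 billion

Δu = 5.18 - 5.9 = -0.72 points.
Okun's law (growth form): g_Y = g_Y* - β × Δu = 3.29 - 2.3 × (-0.72) = 3.29 + 1.656 = 4.946%.
Real GDP in the next year = 10629 × (1 + 4.946/100) = 10629 × 1.04946 ≈ 11155 billion.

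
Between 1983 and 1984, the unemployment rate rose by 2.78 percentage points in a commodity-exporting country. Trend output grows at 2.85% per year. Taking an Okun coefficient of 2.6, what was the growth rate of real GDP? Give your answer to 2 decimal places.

Growth-rate Okun's law: g_Y = g_Y* - β × Δu.
g_Y = 2.85 - 2.6 × (2.78) = 2.85 - 7.228 = -4.378%, i.e. -4.38% to 2 d.p.

-4.38%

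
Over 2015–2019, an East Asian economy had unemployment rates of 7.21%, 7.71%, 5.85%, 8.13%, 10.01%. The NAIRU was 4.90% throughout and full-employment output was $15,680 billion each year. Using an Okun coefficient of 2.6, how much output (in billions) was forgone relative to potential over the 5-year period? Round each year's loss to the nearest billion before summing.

$5,875 billion

Year 2015: gap = -2.6 × (7.21 - 4.9) = -6.006%, loss ≈ 15680 × 6.006/100 ≈ 942.
Year 2016: gap = -2.6 × (7.71 - 4.9) = -7.306%, loss ≈ 15680 × 7.306/100 ≈ 1146.
Year 2017: gap = -2.6 × (5.85 - 4.9) = -2.47%, loss ≈ 15680 × 2.47/100 ≈ 387.
Year 2018: gap = -2.6 × (8.13 - 4.9) = -8.398%, loss ≈ 15680 × 8.398/100 ≈ 1317.
Year 2019: gap = -2.6 × (10.01 - 4.9) = -13.286%, loss ≈ 15680 × 13.286/100 ≈ 2083.
Total lost output = 942 + 1146 + 387 + 1317 + 2083 = 5875 billion.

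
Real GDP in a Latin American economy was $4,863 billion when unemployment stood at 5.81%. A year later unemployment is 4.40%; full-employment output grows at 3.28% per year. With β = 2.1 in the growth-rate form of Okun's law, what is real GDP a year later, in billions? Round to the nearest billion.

Δu = 4.4 - 5.81 = -1.41 points.
Okun's law (growth form): g_Y = g_Y* - β × Δu = 3.28 - 2.1 × (-1.41) = 3.28 + 2.961 = 6.241%.
Real GDP in the next year = 4863 × (1 + 6.241/100) = 4863 × 1.06241 ≈ 5166 billion.

$5,166 billion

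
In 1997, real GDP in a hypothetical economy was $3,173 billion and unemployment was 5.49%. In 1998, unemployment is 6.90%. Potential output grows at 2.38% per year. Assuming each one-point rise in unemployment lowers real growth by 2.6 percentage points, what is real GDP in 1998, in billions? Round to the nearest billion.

Δu = 6.9 - 5.49 = 1.41 points.
Okun's law (growth form): g_Y = g_Y* - β × Δu = 2.38 - 2.6 × (1.41) = 2.38 - 3.666 = -1.286%.
Real GDP in the next year = 3173 × (1 - 1.286/100) = 3173 × 0.98714 ≈ 3132 billion.

$3,132 billion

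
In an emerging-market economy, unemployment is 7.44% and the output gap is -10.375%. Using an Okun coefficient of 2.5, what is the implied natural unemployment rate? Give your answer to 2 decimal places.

From Okun's law, u - u* = -(output gap)/β = -(-10.375)/2.5 = 4.15 points.
So u* = 7.44 - 4.15 = 3.29%.

3.29%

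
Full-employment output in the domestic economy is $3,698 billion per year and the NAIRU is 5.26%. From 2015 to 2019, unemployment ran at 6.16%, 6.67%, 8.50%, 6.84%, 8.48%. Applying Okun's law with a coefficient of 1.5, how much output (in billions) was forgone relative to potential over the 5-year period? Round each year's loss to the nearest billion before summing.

Year 2015: gap = -1.5 × (6.16 - 5.26) = -1.35%, loss ≈ 3698 × 1.35/100 ≈ 50.
Year 2016: gap = -1.5 × (6.67 - 5.26) = -2.115%, loss ≈ 3698 × 2.115/100 ≈ 78.
Year 2017: gap = -1.5 × (8.5 - 5.26) = -4.86%, loss ≈ 3698 × 4.86/100 ≈ 180.
Year 2018: gap = -1.5 × (6.84 - 5.26) = -2.37%, loss ≈ 3698 × 2.37/100 ≈ 88.
Year 2019: gap = -1.5 × (8.48 - 5.26) = -4.83%, loss ≈ 3698 × 4.83/100 ≈ 179.
Total lost output = 50 + 78 + 180 + 88 + 179 = 575 billion.

$575 billion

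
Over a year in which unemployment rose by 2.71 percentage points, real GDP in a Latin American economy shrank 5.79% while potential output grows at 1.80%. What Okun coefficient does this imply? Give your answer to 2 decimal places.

Growth form: g_Y = g_Y* - β × Δu, so β = (g_Y* - g_Y)/Δu.
β = (1.8 + 5.79)/2.71 = 7.59/2.71 = 2.80.

β ≈ 2.80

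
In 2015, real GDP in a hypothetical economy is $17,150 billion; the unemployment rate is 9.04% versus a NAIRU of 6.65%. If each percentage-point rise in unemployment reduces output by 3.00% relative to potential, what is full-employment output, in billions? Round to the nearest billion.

Unemployment gap = 9.04 - 6.65 = 2.39 points, so output gap = -3 × 2.39 = -7.17%.
Since Y = Y* × (1 + gap/100), Y* = 17150/0.9283 ≈ 18475 billion.

$18,475 billion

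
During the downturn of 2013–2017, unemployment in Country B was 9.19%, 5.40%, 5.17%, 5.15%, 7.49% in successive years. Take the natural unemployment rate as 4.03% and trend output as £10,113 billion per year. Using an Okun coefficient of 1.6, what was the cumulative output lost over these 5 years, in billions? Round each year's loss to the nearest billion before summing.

£1,982 billion

Year 2013: gap = -1.6 × (9.19 - 4.03) = -8.256%, loss ≈ 10113 × 8.256/100 ≈ 835.
Year 2014: gap = -1.6 × (5.4 - 4.03) = -2.192%, loss ≈ 10113 × 2.192/100 ≈ 222.
Year 2015: gap = -1.6 × (5.17 - 4.03) = -1.824%, loss ≈ 10113 × 1.824/100 ≈ 184.
Year 2016: gap = -1.6 × (5.15 - 4.03) = -1.792%, loss ≈ 10113 × 1.792/100 ≈ 181.
Year 2017: gap = -1.6 × (7.49 - 4.03) = -5.536%, loss ≈ 10113 × 5.536/100 ≈ 560.
Total lost output = 835 + 222 + 184 + 181 + 560 = 1982 billion.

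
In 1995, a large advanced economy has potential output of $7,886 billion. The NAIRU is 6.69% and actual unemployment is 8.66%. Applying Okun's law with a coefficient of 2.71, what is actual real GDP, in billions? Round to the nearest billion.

$7,465 billion

Unemployment gap = 8.66 - 6.69 = 1.97 points, so the output gap is -2.71 × 1.97 = -5.3387%.
Actual GDP = 7886 × (1 - 5.3387/100) = 7886 × 0.946613 ≈ 7465 billion.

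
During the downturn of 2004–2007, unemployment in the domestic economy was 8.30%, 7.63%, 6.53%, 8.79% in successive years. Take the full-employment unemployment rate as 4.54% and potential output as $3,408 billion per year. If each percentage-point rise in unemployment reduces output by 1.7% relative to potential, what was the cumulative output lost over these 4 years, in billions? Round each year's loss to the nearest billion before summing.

Year 2004: gap = -1.7 × (8.3 - 4.54) = -6.392%, loss ≈ 3408 × 6.392/100 ≈ 218.
Year 2005: gap = -1.7 × (7.63 - 4.54) = -5.253%, loss ≈ 3408 × 5.253/100 ≈ 179.
Year 2006: gap = -1.7 × (6.53 - 4.54) = -3.383%, loss ≈ 3408 × 3.383/100 ≈ 115.
Year 2007: gap = -1.7 × (8.79 - 4.54) = -7.225%, loss ≈ 3408 × 7.225/100 ≈ 246.
Total lost output = 218 + 179 + 115 + 246 = 758 billion.

$758 billion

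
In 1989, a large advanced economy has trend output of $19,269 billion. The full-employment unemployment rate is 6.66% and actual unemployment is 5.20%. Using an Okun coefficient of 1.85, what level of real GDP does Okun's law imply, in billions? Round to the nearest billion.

$19,789 billion

Unemployment gap = 5.2 - 6.66 = -1.46 points, so the output gap is -1.85 × (-1.46) = 2.701%.
Actual GDP = 19269 × (1 + 2.701/100) = 19269 × 1.02701 ≈ 19789 billion.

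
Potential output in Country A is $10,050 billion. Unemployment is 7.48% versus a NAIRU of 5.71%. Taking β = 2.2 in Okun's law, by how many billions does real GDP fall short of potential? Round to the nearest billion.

Output gap = -2.2 × (7.48 - 5.71) = -2.2 × 1.77 = -3.894%.
Actual GDP ≈ 10050 × 0.96106 ≈ 9659 billion, so the shortfall is 10050 - 9659 = 391 billion.

$391 billion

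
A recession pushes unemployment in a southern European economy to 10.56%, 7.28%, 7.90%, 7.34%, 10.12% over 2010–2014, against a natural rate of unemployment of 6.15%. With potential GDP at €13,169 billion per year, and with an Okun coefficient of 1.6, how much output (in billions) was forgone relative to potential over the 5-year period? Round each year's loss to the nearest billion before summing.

Year 2010: gap = -1.6 × (10.56 - 6.15) = -7.056%, loss ≈ 13169 × 7.056/100 ≈ 929.
Year 2011: gap = -1.6 × (7.28 - 6.15) = -1.808%, loss ≈ 13169 × 1.808/100 ≈ 238.
Year 2012: gap = -1.6 × (7.9 - 6.15) = -2.8%, loss ≈ 13169 × 2.8/100 ≈ 369.
Year 2013: gap = -1.6 × (7.34 - 6.15) = -1.904%, loss ≈ 13169 × 1.904/100 ≈ 251.
Year 2014: gap = -1.6 × (10.12 - 6.15) = -6.352%, loss ≈ 13169 × 6.352/100 ≈ 836.
Total lost output = 929 + 238 + 369 + 251 + 836 = 2623 billion.

€2,623 billion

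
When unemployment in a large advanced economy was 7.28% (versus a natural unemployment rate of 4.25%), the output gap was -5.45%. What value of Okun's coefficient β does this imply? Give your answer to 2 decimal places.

β ≈ 1.80

Okun's law: output gap = -β × (u - u*).
-5.45 = -β × (7.28 - 4.25) = -β × 3.03, so β = 5.45/3.03 = 1.80.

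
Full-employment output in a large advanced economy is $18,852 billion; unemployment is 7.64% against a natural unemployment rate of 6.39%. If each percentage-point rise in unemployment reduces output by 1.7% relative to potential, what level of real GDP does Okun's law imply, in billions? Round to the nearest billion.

$18,451 billion

Unemployment gap = 7.64 - 6.39 = 1.25 points, so the output gap is -1.7 × 1.25 = -2.125%.
Actual GDP = 18852 × (1 - 2.125/100) = 18852 × 0.97875 ≈ 18451 billion.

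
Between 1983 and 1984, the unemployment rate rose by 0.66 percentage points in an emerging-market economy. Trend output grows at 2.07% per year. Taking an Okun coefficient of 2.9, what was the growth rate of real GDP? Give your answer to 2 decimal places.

0.16%

Growth-rate Okun's law: g_Y = g_Y* - β × Δu.
g_Y = 2.07 - 2.9 × (0.66) = 2.07 - 1.914 = 0.156%, i.e. 0.16% to 2 d.p.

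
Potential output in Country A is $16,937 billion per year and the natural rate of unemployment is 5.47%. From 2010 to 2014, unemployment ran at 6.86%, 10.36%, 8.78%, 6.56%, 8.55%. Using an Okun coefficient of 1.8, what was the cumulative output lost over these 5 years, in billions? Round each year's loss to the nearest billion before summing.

Year 2010: gap = -1.8 × (6.86 - 5.47) = -2.502%, loss ≈ 16937 × 2.502/100 ≈ 424.
Year 2011: gap = -1.8 × (10.36 - 5.47) = -8.802%, loss ≈ 16937 × 8.802/100 ≈ 1491.
Year 2012: gap = -1.8 × (8.78 - 5.47) = -5.958%, loss ≈ 16937 × 5.958/100 ≈ 1009.
Year 2013: gap = -1.8 × (6.56 - 5.47) = -1.962%, loss ≈ 16937 × 1.962/100 ≈ 332.
Year 2014: gap = -1.8 × (8.55 - 5.47) = -5.544%, loss ≈ 16937 × 5.544/100 ≈ 939.
Total lost output = 424 + 1491 + 1009 + 332 + 939 = 4195 billion.

$4,195 billion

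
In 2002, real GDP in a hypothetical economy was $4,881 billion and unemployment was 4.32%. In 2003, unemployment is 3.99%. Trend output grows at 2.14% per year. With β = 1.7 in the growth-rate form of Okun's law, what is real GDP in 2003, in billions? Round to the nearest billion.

$5,013 billion

Δu = 3.99 - 4.32 = -0.33 points.
Okun's law (growth form): g_Y = g_Y* - β × Δu = 2.14 - 1.7 × (-0.33) = 2.14 + 0.561 = 2.701%.
Real GDP in the next year = 4881 × (1 + 2.701/100) = 4881 × 1.02701 ≈ 5013 billion.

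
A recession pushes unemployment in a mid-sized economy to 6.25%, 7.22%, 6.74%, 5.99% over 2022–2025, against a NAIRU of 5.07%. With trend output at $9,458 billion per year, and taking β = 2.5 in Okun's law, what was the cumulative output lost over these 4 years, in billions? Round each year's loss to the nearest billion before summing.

Year 2022: gap = -2.5 × (6.25 - 5.07) = -2.95%, loss ≈ 9458 × 2.95/100 ≈ 279.
Year 2023: gap = -2.5 × (7.22 - 5.07) = -5.375%, loss ≈ 9458 × 5.375/100 ≈ 508.
Year 2024: gap = -2.5 × (6.74 - 5.07) = -4.175%, loss ≈ 9458 × 4.175/100 ≈ 395.
Year 2025: gap = -2.5 × (5.99 - 5.07) = -2.3%, loss ≈ 9458 × 2.3/100 ≈ 218.
Total lost output = 279 + 508 + 395 + 218 = 1400 billion.

$1,400 billion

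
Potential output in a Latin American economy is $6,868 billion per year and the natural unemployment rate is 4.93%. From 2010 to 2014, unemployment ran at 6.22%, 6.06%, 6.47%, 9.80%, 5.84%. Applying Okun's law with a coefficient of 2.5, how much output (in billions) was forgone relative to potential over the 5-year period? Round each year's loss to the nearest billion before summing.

Year 2010: gap = -2.5 × (6.22 - 4.93) = -3.225%, loss ≈ 6868 × 3.225/100 ≈ 221.
Year 2011: gap = -2.5 × (6.06 - 4.93) = -2.825%, loss ≈ 6868 × 2.825/100 ≈ 194.
Year 2012: gap = -2.5 × (6.47 - 4.93) = -3.85%, loss ≈ 6868 × 3.85/100 ≈ 264.
Year 2013: gap = -2.5 × (9.8 - 4.93) = -12.175%, loss ≈ 6868 × 12.175/100 ≈ 836.
Year 2014: gap = -2.5 × (5.84 - 4.93) = -2.275%, loss ≈ 6868 × 2.275/100 ≈ 156.
Total lost output = 221 + 194 + 264 + 836 + 156 = 1671 billion.

$1,671 billion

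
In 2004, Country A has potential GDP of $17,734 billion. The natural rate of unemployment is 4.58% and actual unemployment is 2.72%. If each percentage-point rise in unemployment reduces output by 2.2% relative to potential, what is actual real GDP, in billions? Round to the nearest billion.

$18,460 billion

Unemployment gap = 2.72 - 4.58 = -1.86 points, so the output gap is -2.2 × (-1.86) = 4.092%.
Actual GDP = 17734 × (1 + 4.092/100) = 17734 × 1.04092 ≈ 18460 billion.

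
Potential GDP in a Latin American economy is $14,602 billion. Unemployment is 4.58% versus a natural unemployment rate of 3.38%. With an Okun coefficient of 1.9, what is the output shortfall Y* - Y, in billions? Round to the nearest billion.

$333 billion

Output gap = -1.9 × (4.58 - 3.38) = -1.9 × 1.2 = -2.28%.
Actual GDP ≈ 14602 × 0.9772 ≈ 14269 billion, so the shortfall is 14602 - 14269 = 333 billion.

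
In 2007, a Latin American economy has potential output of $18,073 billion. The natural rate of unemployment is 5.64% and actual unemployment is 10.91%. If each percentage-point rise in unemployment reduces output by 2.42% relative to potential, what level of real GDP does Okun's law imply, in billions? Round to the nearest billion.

$15,768 billion

Unemployment gap = 10.91 - 5.64 = 5.27 points, so the output gap is -2.42 × 5.27 = -12.7534%.
Actual GDP = 18073 × (1 - 12.7534/100) = 18073 × 0.872466 ≈ 15768 billion.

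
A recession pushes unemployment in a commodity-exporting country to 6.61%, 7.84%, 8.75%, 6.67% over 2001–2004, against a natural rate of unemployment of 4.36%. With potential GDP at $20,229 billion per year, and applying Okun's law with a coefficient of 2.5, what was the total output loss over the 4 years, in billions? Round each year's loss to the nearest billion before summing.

$6,286 billion

Year 2001: gap = -2.5 × (6.61 - 4.36) = -5.625%, loss ≈ 20229 × 5.625/100 ≈ 1138.
Year 2002: gap = -2.5 × (7.84 - 4.36) = -8.7%, loss ≈ 20229 × 8.7/100 ≈ 1760.
Year 2003: gap = -2.5 × (8.75 - 4.36) = -10.975%, loss ≈ 20229 × 10.975/100 ≈ 2220.
Year 2004: gap = -2.5 × (6.67 - 4.36) = -5.775%, loss ≈ 20229 × 5.775/100 ≈ 1168.
Total lost output = 1138 + 1760 + 2220 + 1168 = 6286 billion.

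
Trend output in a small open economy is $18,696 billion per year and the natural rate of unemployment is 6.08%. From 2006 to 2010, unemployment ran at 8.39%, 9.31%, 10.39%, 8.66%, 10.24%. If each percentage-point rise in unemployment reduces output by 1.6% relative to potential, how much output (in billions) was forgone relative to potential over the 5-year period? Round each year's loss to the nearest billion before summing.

$4,962 billion

Year 2006: gap = -1.6 × (8.39 - 6.08) = -3.696%, loss ≈ 18696 × 3.696/100 ≈ 691.
Year 2007: gap = -1.6 × (9.31 - 6.08) = -5.168%, loss ≈ 18696 × 5.168/100 ≈ 966.
Year 2008: gap = -1.6 × (10.39 - 6.08) = -6.896%, loss ≈ 18696 × 6.896/100 ≈ 1289.
Year 2009: gap = -1.6 × (8.66 - 6.08) = -4.128%, loss ≈ 18696 × 4.128/100 ≈ 772.
Year 2010: gap = -1.6 × (10.24 - 6.08) = -6.656%, loss ≈ 18696 × 6.656/100 ≈ 1244.
Total lost output = 691 + 966 + 1289 + 772 + 1244 = 4962 billion.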